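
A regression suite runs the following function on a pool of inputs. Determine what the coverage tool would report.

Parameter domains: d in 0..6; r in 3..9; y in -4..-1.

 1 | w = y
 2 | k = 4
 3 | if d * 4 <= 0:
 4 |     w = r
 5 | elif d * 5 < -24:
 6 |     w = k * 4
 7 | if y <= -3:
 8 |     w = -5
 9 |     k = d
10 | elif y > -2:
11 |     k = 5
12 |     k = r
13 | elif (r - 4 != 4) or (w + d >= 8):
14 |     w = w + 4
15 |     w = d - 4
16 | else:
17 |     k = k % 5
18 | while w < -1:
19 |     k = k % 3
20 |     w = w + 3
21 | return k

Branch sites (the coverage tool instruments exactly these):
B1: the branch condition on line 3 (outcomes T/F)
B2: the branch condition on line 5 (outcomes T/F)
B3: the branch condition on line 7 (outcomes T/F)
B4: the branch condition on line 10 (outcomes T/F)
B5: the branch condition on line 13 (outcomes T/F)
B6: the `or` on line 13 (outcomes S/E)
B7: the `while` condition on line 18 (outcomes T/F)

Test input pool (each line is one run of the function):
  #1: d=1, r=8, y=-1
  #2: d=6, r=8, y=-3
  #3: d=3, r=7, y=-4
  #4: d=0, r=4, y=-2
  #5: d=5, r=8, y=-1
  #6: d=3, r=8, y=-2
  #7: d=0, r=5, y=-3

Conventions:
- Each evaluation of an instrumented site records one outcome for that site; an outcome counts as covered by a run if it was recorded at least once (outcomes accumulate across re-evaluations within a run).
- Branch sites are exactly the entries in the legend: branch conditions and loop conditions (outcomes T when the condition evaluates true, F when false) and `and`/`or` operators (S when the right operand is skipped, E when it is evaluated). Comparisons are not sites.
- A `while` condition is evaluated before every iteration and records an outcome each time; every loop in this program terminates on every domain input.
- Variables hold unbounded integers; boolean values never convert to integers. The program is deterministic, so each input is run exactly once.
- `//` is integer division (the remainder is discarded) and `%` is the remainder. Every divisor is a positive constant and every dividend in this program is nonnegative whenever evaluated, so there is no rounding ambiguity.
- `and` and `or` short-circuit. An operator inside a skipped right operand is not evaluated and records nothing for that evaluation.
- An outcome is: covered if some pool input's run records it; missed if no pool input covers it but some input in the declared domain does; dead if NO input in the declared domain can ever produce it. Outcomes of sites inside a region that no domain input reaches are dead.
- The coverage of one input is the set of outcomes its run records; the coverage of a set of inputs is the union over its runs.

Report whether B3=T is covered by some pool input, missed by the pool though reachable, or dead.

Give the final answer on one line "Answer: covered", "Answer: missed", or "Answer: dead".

B3=T is recorded by pool input(s) 2, 3, 7 -> covered

Answer: covered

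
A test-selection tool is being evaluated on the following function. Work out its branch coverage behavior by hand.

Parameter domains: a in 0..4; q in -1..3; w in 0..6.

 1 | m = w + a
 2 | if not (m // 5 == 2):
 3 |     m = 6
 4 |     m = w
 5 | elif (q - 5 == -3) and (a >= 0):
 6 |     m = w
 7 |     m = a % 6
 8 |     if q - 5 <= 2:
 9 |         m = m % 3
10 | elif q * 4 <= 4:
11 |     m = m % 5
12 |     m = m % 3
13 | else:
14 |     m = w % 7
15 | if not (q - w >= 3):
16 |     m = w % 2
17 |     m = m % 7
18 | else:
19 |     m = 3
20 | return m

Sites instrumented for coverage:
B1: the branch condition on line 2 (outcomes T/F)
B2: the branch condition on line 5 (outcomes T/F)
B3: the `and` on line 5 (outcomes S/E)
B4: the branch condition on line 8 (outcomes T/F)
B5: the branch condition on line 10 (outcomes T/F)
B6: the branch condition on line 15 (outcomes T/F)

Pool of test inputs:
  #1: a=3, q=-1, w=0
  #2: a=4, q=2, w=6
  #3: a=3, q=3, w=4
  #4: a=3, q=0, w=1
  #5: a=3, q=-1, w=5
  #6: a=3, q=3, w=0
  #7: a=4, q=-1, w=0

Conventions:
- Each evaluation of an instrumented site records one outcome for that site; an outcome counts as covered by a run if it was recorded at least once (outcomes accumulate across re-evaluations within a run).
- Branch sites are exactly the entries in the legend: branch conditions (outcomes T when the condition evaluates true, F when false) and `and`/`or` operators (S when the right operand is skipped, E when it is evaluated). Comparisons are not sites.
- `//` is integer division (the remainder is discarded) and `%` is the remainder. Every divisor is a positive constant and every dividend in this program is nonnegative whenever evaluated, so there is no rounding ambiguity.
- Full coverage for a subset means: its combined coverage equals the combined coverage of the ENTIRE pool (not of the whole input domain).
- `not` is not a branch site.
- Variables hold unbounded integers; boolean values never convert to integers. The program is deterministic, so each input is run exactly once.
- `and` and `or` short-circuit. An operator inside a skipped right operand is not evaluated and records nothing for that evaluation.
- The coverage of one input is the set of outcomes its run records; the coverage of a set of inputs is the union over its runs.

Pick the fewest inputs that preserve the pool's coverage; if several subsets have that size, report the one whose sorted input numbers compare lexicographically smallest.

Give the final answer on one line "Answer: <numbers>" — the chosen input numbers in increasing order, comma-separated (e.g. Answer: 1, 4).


test 1 (a=3, q=-1, w=0) fires B1->T, B6->T; hits B1=T, B6=T
test 2 (a=4, q=2, w=6) fires B1->F, B3->E, B2->T, B4->T, B6->T; hits B1=F, B2=T, B3=E, B4=T, B6=T
test 3 (a=3, q=3, w=4) fires B1->T, B6->T; hits B1=T, B6=T
test 4 (a=3, q=0, w=1) fires B1->T, B6->T; hits B1=T, B6=T
test 5 (a=3, q=-1, w=5) fires B1->T, B6->T; hits B1=T, B6=T
test 6 (a=3, q=3, w=0) fires B1->T, B6->F; hits B1=T, B6=F
test 7 (a=4, q=-1, w=0) fires B1->T, B6->T; hits B1=T, B6=T
union over all inputs: B1=T, B1=F, B2=T, B3=E, B4=T, B6=T, B6=F (7 outcomes)
every size-1 subset falls short of the 7 outcomes (best: 5/7)
inputs {2, 6} (size 2) cover everything; no size-2 subset with a lexicographically smaller index list covers all 7
Answer: 2, 6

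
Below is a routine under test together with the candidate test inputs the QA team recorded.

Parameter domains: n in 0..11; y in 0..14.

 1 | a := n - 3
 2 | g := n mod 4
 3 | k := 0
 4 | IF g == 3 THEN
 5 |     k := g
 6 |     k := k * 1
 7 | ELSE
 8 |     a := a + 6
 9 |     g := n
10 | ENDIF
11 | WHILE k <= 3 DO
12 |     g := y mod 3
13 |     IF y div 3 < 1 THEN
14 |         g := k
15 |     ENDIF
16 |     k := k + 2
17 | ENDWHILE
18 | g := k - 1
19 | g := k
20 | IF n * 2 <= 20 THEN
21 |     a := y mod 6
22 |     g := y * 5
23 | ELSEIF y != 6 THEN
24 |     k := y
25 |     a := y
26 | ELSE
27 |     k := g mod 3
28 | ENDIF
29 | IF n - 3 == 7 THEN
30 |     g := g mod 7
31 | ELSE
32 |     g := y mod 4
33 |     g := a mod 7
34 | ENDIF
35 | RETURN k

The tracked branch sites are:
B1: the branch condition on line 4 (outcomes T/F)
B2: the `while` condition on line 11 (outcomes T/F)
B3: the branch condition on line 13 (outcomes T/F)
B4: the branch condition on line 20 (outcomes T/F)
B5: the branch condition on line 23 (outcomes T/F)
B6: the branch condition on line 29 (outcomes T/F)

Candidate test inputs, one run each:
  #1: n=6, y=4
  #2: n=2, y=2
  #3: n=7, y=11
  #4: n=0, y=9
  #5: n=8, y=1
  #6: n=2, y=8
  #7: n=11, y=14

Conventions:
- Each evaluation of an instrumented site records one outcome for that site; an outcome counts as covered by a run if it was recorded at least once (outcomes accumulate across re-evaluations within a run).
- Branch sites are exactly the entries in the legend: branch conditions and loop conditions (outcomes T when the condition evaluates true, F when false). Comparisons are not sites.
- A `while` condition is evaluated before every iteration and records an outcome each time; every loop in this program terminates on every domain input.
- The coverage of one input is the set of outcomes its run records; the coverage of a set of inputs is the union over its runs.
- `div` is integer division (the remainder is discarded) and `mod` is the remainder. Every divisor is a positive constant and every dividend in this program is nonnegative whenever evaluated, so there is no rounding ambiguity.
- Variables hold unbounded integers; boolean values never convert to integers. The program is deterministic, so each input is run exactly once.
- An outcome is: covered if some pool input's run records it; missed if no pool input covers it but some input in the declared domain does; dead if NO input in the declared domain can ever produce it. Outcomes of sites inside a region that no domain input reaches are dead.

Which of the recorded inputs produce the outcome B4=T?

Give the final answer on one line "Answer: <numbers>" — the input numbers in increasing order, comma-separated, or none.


input #1 (n=6, y=4): records B4=T
input #2 (n=2, y=2): records B4=T
input #3 (n=7, y=11): records B4=T
input #4 (n=0, y=9): records B4=T
input #5 (n=8, y=1): records B4=T
input #6 (n=2, y=8): records B4=T
input #7 (n=11, y=14): does not record B4=T
Answer: 1, 2, 3, 4, 5, 6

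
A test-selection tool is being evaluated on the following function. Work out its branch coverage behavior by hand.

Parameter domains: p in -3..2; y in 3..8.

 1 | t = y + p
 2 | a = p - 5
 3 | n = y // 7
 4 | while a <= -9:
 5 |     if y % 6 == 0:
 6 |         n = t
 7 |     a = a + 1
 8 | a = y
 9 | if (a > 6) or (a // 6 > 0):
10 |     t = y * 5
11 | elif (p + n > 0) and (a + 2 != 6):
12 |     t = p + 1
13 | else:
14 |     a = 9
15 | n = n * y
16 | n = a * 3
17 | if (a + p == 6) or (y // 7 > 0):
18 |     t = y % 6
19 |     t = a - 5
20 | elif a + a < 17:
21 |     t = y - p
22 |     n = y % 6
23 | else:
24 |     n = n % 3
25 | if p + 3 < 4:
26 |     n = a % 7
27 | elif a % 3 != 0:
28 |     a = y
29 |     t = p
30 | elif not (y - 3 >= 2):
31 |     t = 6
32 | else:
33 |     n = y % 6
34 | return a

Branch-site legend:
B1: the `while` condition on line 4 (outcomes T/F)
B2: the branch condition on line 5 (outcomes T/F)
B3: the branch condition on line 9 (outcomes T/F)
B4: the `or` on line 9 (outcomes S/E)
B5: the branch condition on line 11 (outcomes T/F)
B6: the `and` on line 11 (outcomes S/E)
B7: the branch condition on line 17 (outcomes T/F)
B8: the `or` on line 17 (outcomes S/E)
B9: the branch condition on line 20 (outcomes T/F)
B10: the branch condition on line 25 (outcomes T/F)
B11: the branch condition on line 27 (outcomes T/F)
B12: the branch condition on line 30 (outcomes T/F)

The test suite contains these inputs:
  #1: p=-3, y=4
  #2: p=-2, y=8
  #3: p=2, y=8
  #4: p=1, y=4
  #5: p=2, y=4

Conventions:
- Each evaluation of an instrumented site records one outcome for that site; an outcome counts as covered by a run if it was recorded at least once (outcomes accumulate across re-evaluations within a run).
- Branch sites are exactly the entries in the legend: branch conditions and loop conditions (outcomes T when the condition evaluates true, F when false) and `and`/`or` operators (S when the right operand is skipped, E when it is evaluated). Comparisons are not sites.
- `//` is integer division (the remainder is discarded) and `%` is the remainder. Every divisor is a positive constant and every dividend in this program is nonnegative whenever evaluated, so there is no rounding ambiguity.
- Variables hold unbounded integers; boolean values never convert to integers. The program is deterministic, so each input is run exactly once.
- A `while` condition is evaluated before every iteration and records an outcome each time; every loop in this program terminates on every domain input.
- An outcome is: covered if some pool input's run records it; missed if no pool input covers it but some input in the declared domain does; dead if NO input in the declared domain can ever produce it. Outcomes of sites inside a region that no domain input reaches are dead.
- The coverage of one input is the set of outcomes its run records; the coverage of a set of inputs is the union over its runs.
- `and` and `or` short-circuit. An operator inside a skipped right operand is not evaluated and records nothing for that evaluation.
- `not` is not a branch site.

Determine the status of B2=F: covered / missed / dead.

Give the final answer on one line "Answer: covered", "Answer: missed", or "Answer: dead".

no pool input records B2=F
checking all 36 inputs in the declared domain: B2=F is never recorded -> dead

Answer: dead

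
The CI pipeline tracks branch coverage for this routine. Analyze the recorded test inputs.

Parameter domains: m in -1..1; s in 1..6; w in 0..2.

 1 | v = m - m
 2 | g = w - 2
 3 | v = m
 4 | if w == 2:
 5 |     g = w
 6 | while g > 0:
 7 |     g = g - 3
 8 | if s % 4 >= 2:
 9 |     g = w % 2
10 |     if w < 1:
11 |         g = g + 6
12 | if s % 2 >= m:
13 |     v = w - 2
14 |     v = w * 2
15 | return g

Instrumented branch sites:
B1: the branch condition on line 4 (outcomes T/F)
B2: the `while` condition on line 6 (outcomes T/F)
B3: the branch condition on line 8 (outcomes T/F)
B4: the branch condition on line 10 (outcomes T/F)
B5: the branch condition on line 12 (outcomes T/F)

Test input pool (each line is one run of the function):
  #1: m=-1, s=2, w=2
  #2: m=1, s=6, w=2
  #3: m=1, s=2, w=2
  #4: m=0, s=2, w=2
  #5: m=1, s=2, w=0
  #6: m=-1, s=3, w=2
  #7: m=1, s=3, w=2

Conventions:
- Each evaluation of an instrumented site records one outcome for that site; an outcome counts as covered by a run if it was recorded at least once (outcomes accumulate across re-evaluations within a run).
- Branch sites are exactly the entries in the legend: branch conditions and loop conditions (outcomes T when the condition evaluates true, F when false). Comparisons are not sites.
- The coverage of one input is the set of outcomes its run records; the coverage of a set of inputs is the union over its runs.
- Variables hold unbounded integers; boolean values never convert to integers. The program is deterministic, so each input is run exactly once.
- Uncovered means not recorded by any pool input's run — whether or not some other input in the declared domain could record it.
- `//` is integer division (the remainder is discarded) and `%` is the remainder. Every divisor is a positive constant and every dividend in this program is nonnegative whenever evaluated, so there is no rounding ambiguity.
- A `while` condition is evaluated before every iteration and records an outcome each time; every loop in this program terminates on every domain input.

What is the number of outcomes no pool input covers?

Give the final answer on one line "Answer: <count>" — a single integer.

test 1 (m=-1, s=2, w=2) fires B1->T, B2->T, B2->F, B3->T, B4->F, B5->T; hits B1=T, B2=T, B2=F, B3=T, B4=F, B5=T
test 2 (m=1, s=6, w=2) fires B1->T, B2->T, B2->F, B3->T, B4->F, B5->F; hits B1=T, B2=T, B2=F, B3=T, B4=F, B5=F
test 3 (m=1, s=2, w=2) fires B1->T, B2->T, B2->F, B3->T, B4->F, B5->F; hits B1=T, B2=T, B2=F, B3=T, B4=F, B5=F
test 4 (m=0, s=2, w=2) fires B1->T, B2->T, B2->F, B3->T, B4->F, B5->T; hits B1=T, B2=T, B2=F, B3=T, B4=F, B5=T
test 5 (m=1, s=2, w=0) fires B1->F, B2->F, B3->T, B4->T, B5->F; hits B1=F, B2=F, B3=T, B4=T, B5=F
test 6 (m=-1, s=3, w=2) fires B1->T, B2->T, B2->F, B3->T, B4->F, B5->T; hits B1=T, B2=T, B2=F, B3=T, B4=F, B5=T
test 7 (m=1, s=3, w=2) fires B1->T, B2->T, B2->F, B3->T, B4->F, B5->T; hits B1=T, B2=T, B2=F, B3=T, B4=F, B5=T
union over the pool: B1=T, B1=F, B2=T, B2=F, B3=T, B4=T, B4=F, B5=T, B5=F
uncovered (1 of 10): B3=F

Answer: 1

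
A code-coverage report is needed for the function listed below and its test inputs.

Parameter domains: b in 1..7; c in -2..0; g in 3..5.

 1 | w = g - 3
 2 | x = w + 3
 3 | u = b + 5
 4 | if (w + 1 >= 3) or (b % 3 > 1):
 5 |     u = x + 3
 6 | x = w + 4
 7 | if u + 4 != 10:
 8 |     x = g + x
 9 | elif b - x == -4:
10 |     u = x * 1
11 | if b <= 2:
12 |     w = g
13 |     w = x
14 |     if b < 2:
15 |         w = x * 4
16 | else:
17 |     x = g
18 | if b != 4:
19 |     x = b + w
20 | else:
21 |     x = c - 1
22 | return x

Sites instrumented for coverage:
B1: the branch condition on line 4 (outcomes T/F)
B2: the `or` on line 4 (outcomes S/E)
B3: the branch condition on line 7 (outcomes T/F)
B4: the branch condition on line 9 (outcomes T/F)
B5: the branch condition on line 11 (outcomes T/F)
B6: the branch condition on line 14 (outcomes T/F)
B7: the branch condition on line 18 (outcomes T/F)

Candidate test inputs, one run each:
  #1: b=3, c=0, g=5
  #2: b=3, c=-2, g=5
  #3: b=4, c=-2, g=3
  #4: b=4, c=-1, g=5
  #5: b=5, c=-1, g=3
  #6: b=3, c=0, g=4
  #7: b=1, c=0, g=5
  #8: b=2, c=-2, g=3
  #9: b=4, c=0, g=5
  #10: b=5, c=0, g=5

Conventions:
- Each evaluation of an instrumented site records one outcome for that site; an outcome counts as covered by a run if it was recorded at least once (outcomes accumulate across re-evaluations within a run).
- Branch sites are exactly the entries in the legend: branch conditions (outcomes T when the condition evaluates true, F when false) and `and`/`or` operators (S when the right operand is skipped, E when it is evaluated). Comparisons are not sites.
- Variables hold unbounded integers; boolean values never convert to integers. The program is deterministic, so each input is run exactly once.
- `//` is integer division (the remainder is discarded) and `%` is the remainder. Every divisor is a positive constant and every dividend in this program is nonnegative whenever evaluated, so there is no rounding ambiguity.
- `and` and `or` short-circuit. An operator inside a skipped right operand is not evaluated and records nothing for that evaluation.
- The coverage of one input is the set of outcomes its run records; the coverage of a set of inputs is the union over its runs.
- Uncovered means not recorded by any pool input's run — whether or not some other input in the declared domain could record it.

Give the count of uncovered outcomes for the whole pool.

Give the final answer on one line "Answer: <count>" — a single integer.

input #1 (b=3, c=0, g=5): events B2->S, B1->T, B3->T, B5->F, B7->T; covers B1=T, B2=S, B3=T, B5=F, B7=T
input #2 (b=3, c=-2, g=5): events B2->S, B1->T, B3->T, B5->F, B7->T; covers B1=T, B2=S, B3=T, B5=F, B7=T
input #3 (b=4, c=-2, g=3): events B2->E, B1->F, B3->T, B5->F, B7->F; covers B1=F, B2=E, B3=T, B5=F, B7=F
input #4 (b=4, c=-1, g=5): events B2->S, B1->T, B3->T, B5->F, B7->F; covers B1=T, B2=S, B3=T, B5=F, B7=F
input #5 (b=5, c=-1, g=3): events B2->E, B1->T, B3->F, B4->F, B5->F, B7->T; covers B1=T, B2=E, B3=F, B4=F, B5=F, B7=T
input #6 (b=3, c=0, g=4): events B2->E, B1->F, B3->T, B5->F, B7->T; covers B1=F, B2=E, B3=T, B5=F, B7=T
input #7 (b=1, c=0, g=5): events B2->S, B1->T, B3->T, B5->T, B6->T, B7->T; covers B1=T, B2=S, B3=T, B5=T, B6=T, B7=T
input #8 (b=2, c=-2, g=3): events B2->E, B1->T, B3->F, B4->F, B5->T, B6->F, B7->T; covers B1=T, B2=E, B3=F, B4=F, B5=T, B6=F, B7=T
input #9 (b=4, c=0, g=5): events B2->S, B1->T, B3->T, B5->F, B7->F; covers B1=T, B2=S, B3=T, B5=F, B7=F
input #10 (b=5, c=0, g=5): events B2->S, B1->T, B3->T, B5->F, B7->T; covers B1=T, B2=S, B3=T, B5=F, B7=T
union over the pool: B1=T, B1=F, B2=S, B2=E, B3=T, B3=F, B4=F, B5=T, B5=F, B6=T, B6=F, B7=T, B7=F
uncovered (1 of 14): B4=T

Answer: 1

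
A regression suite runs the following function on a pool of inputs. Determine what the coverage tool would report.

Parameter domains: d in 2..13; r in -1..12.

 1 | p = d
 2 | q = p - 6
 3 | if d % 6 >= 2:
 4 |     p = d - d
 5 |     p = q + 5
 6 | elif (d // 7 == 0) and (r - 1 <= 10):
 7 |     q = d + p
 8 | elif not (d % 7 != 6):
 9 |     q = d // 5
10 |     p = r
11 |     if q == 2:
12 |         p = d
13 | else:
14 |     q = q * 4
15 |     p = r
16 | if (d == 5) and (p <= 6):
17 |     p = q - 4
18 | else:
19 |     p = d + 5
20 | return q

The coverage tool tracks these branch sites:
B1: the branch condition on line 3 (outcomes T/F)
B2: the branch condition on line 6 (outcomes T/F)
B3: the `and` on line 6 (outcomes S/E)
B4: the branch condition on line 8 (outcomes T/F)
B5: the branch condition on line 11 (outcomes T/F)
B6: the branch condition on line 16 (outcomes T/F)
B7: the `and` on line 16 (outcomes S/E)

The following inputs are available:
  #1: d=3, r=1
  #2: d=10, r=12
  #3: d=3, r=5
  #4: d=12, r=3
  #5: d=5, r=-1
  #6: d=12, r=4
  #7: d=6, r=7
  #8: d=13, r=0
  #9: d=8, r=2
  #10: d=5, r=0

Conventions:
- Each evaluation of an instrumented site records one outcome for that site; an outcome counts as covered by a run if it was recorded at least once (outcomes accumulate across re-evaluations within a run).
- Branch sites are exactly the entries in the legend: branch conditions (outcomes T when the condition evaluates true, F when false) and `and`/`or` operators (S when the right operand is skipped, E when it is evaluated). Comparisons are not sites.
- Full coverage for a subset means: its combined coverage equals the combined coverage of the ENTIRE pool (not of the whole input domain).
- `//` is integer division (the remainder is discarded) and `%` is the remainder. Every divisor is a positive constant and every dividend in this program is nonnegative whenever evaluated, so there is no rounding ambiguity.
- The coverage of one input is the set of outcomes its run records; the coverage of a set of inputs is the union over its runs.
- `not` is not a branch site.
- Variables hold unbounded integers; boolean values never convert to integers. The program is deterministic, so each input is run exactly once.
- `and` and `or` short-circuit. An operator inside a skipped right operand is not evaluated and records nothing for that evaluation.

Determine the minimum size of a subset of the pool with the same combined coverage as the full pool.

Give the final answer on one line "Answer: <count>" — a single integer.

input #1, d=3, r=1: outcomes B1=T, B6=F, B7=S
input #2, d=10, r=12: outcomes B1=T, B6=F, B7=S
input #3, d=3, r=5: outcomes B1=T, B6=F, B7=S
input #4, d=12, r=3: outcomes B1=F, B2=F, B3=S, B4=F, B6=F, B7=S
input #5, d=5, r=-1: outcomes B1=T, B6=T, B7=E
input #6, d=12, r=4: outcomes B1=F, B2=F, B3=S, B4=F, B6=F, B7=S
input #7, d=6, r=7: outcomes B1=F, B2=T, B3=E, B6=F, B7=S
input #8, d=13, r=0: outcomes B1=F, B2=F, B3=S, B4=T, B5=T, B6=F, B7=S
input #9, d=8, r=2: outcomes B1=T, B6=F, B7=S
input #10, d=5, r=0: outcomes B1=T, B6=T, B7=E
the full pool covers 13 outcomes: B1=T, B1=F, B2=T, B2=F, B3=S, B3=E, B4=T, B4=F, B5=T, B6=T, B6=F, B7=S, B7=E
every size-1 subset falls short of the 13 outcomes (best: 7/13)
every size-2 subset falls short of the 13 outcomes (best: 10/13)
every size-3 subset falls short of the 13 outcomes (best: 12/13)
inputs {4, 5, 7, 8} (size 4) cover everything; no size-4 subset with a lexicographically smaller index list covers all 13

Answer: 4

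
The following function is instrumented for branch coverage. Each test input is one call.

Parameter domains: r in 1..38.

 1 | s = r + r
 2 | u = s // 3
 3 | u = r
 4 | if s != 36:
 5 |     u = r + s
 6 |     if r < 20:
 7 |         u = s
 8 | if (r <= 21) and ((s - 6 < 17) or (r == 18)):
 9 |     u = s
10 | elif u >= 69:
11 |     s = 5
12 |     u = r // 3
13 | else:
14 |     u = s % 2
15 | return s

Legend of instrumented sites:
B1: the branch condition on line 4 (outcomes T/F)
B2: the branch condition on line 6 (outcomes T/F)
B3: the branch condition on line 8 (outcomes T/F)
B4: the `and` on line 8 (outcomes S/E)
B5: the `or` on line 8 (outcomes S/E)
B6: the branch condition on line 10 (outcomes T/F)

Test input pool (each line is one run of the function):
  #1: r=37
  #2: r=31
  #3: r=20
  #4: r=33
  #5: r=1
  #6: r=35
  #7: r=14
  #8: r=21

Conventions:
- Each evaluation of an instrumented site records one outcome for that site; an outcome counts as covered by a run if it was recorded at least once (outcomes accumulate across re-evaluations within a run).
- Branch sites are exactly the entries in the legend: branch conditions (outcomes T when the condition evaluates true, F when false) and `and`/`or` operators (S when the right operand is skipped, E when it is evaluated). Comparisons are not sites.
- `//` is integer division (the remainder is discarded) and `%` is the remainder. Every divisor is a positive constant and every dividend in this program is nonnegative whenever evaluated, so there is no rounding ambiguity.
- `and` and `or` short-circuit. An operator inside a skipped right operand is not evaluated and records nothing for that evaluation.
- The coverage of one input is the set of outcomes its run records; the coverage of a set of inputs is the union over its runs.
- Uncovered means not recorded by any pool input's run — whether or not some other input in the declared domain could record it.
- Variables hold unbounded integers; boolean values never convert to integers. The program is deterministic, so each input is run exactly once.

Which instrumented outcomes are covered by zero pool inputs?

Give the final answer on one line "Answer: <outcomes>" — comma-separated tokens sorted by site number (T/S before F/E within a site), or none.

run #1 (r=37) runs B1->T, B2->F, B4->S, B3->F, B6->T; records B1=T, B2=F, B3=F, B4=S, B6=T
run #2 (r=31) runs B1->T, B2->F, B4->S, B3->F, B6->T; records B1=T, B2=F, B3=F, B4=S, B6=T
run #3 (r=20) runs B1->T, B2->F, B4->E, B5->E, B3->F, B6->F; records B1=T, B2=F, B3=F, B4=E, B5=E, B6=F
run #4 (r=33) runs B1->T, B2->F, B4->S, B3->F, B6->T; records B1=T, B2=F, B3=F, B4=S, B6=T
run #5 (r=1) runs B1->T, B2->T, B4->E, B5->S, B3->T; records B1=T, B2=T, B3=T, B4=E, B5=S
run #6 (r=35) runs B1->T, B2->F, B4->S, B3->F, B6->T; records B1=T, B2=F, B3=F, B4=S, B6=T
run #7 (r=14) runs B1->T, B2->T, B4->E, B5->E, B3->F, B6->F; records B1=T, B2=T, B3=F, B4=E, B5=E, B6=F
run #8 (r=21) runs B1->T, B2->F, B4->E, B5->E, B3->F, B6->F; records B1=T, B2=F, B3=F, B4=E, B5=E, B6=F
union over the pool: B1=T, B2=T, B2=F, B3=T, B3=F, B4=S, B4=E, B5=S, B5=E, B6=T, B6=F
uncovered (1 of 12): B1=F

Answer: B1=F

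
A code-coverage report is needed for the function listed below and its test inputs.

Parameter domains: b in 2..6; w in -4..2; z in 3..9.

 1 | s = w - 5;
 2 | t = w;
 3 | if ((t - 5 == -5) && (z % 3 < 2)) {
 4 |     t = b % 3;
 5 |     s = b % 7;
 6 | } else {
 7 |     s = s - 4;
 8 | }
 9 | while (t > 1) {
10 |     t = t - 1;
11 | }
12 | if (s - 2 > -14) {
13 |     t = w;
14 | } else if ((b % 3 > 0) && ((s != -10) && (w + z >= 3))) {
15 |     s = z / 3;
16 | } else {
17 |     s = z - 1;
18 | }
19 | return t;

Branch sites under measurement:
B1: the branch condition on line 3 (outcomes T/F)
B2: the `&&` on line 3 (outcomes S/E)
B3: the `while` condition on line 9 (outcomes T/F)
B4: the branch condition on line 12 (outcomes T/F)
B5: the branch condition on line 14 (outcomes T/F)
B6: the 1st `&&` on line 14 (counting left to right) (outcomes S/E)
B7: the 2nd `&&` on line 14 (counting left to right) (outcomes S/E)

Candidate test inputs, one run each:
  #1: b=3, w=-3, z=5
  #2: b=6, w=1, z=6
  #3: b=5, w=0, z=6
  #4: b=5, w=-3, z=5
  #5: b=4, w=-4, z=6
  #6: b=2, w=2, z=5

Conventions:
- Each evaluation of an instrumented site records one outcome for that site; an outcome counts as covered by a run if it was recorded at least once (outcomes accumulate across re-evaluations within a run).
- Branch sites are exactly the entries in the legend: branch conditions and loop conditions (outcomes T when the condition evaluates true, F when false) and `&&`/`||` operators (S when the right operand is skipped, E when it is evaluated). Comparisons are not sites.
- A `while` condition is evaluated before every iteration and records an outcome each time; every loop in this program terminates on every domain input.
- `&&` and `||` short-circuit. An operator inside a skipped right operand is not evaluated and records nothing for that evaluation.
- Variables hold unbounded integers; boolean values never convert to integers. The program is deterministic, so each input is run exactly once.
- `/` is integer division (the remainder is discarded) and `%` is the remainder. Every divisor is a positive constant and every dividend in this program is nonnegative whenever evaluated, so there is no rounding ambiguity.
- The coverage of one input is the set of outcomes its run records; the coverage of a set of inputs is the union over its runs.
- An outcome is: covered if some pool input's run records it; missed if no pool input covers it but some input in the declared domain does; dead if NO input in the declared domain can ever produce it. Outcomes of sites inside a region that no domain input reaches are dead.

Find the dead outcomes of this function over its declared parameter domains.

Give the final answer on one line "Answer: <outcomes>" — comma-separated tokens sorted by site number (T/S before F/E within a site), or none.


sweeping the full domain (245 inputs) for each outcome:
  B7=S: never recorded by any domain input -> dead
  reachable outcomes have witnesses, e.g. B1=T (e.g. b=2, w=0, z=3), B1=F (e.g. b=2, w=-4, z=3), B2=S (e.g. b=2, w=-4, z=3), B2=E (e.g. b=2, w=0, z=3)
Answer: B7=S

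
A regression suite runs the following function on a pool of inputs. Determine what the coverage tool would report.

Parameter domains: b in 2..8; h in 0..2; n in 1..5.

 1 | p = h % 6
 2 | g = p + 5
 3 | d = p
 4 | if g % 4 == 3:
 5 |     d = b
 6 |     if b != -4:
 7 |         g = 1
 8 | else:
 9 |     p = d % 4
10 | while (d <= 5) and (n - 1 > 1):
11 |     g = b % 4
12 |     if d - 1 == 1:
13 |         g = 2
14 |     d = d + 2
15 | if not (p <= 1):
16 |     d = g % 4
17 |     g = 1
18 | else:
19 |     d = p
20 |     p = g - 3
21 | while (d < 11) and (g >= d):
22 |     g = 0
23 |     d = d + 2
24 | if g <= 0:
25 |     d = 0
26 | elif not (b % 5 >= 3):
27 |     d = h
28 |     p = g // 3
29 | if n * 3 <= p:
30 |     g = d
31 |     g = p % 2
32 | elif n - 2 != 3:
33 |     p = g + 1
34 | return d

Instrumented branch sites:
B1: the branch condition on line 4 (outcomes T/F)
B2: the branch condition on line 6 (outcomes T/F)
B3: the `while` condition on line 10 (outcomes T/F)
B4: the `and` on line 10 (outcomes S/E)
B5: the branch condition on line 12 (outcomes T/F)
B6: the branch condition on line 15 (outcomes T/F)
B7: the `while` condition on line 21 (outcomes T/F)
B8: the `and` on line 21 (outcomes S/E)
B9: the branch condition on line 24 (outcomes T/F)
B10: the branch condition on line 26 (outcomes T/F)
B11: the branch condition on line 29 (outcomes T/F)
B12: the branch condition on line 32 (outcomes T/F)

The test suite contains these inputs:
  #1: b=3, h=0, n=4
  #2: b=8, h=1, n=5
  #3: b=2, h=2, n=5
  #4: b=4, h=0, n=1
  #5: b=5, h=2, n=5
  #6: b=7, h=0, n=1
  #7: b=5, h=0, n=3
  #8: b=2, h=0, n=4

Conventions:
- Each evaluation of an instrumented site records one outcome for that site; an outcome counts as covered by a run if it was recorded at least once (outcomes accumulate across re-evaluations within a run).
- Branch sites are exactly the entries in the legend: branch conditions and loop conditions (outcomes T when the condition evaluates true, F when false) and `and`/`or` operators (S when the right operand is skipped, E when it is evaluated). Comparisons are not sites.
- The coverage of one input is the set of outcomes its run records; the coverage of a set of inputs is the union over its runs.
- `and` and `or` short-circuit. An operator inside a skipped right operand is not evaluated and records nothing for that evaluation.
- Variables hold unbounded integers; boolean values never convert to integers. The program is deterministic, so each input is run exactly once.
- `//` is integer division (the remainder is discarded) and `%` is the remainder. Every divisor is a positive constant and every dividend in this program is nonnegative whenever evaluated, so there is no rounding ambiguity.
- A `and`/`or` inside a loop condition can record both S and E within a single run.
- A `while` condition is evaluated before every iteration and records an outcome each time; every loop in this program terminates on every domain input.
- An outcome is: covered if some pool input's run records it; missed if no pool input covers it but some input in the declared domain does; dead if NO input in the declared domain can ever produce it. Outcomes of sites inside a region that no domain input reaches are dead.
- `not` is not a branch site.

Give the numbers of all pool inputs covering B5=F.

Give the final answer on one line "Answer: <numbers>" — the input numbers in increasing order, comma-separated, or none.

input #1 (b=3, h=0, n=4): produces B5=F
input #2 (b=8, h=1, n=5): produces B5=F
input #3 (b=2, h=2, n=5): produces B5=F
input #4 (b=4, h=0, n=1): does not produce B5=F
input #5 (b=5, h=2, n=5): produces B5=F
input #6 (b=7, h=0, n=1): does not produce B5=F
input #7 (b=5, h=0, n=3): produces B5=F
input #8 (b=2, h=0, n=4): produces B5=F

Answer: 1, 2, 3, 5, 7, 8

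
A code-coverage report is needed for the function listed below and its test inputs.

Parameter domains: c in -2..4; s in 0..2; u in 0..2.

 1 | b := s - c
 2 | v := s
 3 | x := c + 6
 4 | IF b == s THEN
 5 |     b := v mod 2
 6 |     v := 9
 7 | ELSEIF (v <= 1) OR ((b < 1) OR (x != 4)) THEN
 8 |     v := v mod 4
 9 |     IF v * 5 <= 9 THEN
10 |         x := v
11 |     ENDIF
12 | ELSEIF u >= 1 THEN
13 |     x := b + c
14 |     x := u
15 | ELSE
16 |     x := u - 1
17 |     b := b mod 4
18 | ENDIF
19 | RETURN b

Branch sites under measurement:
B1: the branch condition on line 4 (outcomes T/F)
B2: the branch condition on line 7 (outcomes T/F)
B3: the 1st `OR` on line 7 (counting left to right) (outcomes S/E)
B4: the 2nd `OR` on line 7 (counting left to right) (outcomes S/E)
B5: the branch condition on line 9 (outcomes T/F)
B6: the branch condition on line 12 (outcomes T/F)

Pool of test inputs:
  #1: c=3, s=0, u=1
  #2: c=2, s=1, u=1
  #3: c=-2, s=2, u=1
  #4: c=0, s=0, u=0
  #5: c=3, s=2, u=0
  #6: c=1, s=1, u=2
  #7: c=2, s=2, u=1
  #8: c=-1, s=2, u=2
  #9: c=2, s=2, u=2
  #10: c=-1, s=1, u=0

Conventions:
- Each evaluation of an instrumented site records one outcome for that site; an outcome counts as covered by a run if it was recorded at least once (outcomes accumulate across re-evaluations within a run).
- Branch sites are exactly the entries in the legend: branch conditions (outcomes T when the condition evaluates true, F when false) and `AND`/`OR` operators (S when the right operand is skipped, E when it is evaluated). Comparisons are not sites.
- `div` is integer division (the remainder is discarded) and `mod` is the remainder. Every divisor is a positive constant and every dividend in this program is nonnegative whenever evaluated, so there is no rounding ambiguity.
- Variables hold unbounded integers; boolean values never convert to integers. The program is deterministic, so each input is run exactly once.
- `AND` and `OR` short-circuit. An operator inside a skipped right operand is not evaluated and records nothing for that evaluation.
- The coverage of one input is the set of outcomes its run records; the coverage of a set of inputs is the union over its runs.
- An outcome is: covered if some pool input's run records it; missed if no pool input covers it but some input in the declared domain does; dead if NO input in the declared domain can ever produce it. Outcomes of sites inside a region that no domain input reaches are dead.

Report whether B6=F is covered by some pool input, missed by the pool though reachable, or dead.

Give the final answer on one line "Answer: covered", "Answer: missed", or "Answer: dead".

no pool input records B6=F
but domain input (c=-2, s=2, u=0) does record it -> reachable, so missed

Answer: missed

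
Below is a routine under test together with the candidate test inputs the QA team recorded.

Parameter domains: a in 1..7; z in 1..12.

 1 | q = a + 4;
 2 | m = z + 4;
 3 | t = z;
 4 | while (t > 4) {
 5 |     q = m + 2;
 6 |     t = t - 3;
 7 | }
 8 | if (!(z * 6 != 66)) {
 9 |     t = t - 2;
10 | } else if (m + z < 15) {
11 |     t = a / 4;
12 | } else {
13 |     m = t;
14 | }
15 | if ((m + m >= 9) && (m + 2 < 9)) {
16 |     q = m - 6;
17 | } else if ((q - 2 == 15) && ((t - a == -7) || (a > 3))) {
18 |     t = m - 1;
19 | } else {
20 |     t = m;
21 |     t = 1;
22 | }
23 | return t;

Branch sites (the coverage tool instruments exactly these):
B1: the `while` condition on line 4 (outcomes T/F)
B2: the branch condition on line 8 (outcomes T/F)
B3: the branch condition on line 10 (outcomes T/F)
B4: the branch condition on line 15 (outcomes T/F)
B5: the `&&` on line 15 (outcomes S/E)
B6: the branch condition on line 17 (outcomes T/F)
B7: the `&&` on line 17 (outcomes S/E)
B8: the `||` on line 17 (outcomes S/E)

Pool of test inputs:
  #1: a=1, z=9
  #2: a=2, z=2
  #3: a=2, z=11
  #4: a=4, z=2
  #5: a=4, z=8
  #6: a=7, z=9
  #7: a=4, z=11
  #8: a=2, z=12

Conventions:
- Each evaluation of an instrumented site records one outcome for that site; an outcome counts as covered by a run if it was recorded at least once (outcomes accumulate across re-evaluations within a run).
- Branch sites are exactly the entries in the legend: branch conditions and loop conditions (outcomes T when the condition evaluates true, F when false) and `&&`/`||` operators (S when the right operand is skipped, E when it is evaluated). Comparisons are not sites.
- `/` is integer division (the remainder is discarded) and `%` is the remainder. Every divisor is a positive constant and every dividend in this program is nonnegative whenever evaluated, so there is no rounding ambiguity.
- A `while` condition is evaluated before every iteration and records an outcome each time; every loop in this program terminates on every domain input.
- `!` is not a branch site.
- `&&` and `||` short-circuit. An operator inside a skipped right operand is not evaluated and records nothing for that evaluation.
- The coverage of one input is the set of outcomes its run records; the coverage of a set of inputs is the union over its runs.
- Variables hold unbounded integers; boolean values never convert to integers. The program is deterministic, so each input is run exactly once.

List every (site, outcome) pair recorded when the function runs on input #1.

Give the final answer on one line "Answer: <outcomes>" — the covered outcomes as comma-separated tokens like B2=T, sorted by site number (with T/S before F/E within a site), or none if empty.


Tracing the run of input #1 (a=1, z=9):
  B1->T, B1->T, B1->F, B2->F, B3->F, B5->S, B4->F, B7->S, B6->F
distinct outcomes covered: B1=T, B1=F, B2=F, B3=F, B4=F, B5=S, B6=F, B7=S
Answer: B1=T, B1=F, B2=F, B3=F, B4=F, B5=S, B6=F, B7=S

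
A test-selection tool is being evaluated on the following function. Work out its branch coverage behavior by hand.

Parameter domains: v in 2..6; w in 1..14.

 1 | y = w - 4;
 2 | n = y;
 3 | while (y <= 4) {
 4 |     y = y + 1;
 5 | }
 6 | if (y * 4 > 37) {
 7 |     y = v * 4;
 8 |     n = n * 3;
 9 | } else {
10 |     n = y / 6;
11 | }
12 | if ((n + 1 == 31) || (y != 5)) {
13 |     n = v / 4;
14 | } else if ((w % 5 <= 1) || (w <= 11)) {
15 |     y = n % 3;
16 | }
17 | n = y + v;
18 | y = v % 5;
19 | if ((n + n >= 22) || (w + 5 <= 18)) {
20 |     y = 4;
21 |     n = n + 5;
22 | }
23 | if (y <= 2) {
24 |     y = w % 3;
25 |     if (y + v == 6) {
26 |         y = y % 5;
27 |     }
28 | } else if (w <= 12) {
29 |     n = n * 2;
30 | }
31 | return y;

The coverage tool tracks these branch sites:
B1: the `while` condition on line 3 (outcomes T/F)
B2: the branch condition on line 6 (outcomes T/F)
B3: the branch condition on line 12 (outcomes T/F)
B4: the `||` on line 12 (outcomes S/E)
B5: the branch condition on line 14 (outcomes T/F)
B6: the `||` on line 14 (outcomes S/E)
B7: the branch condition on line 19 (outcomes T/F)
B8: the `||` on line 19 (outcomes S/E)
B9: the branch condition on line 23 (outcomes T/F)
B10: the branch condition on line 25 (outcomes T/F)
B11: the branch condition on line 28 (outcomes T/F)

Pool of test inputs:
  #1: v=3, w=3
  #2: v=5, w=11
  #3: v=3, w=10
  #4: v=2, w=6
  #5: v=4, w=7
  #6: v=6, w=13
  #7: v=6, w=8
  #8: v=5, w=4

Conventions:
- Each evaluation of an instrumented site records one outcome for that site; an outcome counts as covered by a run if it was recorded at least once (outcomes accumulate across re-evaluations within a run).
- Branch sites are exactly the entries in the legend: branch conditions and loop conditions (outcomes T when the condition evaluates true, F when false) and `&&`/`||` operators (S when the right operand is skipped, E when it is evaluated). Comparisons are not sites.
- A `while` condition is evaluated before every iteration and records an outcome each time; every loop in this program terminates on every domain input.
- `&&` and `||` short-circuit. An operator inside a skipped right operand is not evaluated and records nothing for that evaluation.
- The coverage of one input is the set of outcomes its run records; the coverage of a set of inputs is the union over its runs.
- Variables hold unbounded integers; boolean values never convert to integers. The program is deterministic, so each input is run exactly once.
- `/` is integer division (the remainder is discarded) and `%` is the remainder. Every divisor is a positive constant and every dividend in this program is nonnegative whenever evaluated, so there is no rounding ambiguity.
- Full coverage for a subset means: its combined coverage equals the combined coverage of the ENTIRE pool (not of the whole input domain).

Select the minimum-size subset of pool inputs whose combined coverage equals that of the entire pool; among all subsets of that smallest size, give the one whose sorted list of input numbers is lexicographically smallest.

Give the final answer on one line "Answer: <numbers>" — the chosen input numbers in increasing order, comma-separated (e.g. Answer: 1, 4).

run #1 (v=3, w=3) runs B1->T, B1->T, B1->T, B1->T, B1->T, B1->T, B1->F, B2->F, B4->E, B3->F, B6->E, B5->T, B8->E, B7->T, ...; records B1=T, B1=F, B2=F, B3=F, B4=E, B5=T, B6=E, B7=T, B8=E, B9=F, B11=T
run #2 (v=5, w=11) runs B1->F, B2->F, B4->E, B3->T, B8->S, B7->T, B9->F, B11->T; records B1=F, B2=F, B3=T, B4=E, B7=T, B8=S, B9=F, B11=T
run #3 (v=3, w=10) runs B1->F, B2->F, B4->E, B3->T, B8->E, B7->T, B9->F, B11->T; records B1=F, B2=F, B3=T, B4=E, B7=T, B8=E, B9=F, B11=T
run #4 (v=2, w=6) runs B1->T, B1->T, B1->T, B1->F, B2->F, B4->E, B3->F, B6->S, B5->T, B8->E, B7->T, B9->F, B11->T; records B1=T, B1=F, B2=F, B3=F, B4=E, B5=T, B6=S, B7=T, B8=E, B9=F, B11=T
run #5 (v=4, w=7) runs B1->T, B1->T, B1->F, B2->F, B4->E, B3->F, B6->E, B5->T, B8->E, B7->T, B9->F, B11->T; records B1=T, B1=F, B2=F, B3=F, B4=E, B5=T, B6=E, B7=T, B8=E, B9=F, B11=T
run #6 (v=6, w=13) runs B1->F, B2->F, B4->E, B3->T, B8->S, B7->T, B9->F, B11->F; records B1=F, B2=F, B3=T, B4=E, B7=T, B8=S, B9=F, B11=F
run #7 (v=6, w=8) runs B1->T, B1->F, B2->F, B4->E, B3->F, B6->E, B5->T, B8->E, B7->T, B9->F, B11->T; records B1=T, B1=F, B2=F, B3=F, B4=E, B5=T, B6=E, B7=T, B8=E, B9=F, B11=T
run #8 (v=5, w=4) runs B1->T, B1->T, B1->T, B1->T, B1->T, B1->F, B2->F, B4->E, B3->F, B6->E, B5->T, B8->E, B7->T, B9->F, ...; records B1=T, B1=F, B2=F, B3=F, B4=E, B5=T, B6=E, B7=T, B8=E, B9=F, B11=T
pool-wide coverage (15 outcomes): B1=T, B1=F, B2=F, B3=T, B3=F, B4=E, B5=T, B6=S, B6=E, B7=T, B8=S, B8=E, B9=F, B11=T, B11=F
no size-1 subset reaches all 15 outcomes (best union: 11/15)
no size-2 subset reaches all 15 outcomes (best union: 14/15)
the canonical winner is {1, 4, 6}: size 3, full 15-outcome coverage, earliest index list among size-3 covers

Answer: 1, 4, 6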